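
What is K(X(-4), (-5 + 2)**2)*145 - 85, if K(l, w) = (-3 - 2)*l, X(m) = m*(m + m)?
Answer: -23285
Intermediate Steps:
X(m) = 2*m**2 (X(m) = m*(2*m) = 2*m**2)
K(l, w) = -5*l
K(X(-4), (-5 + 2)**2)*145 - 85 = -10*(-4)**2*145 - 85 = -10*16*145 - 85 = -5*32*145 - 85 = -160*145 - 85 = -23200 - 85 = -23285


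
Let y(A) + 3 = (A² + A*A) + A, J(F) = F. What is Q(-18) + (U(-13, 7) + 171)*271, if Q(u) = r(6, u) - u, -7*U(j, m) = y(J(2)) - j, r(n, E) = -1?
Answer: 319086/7 ≈ 45584.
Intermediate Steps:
y(A) = -3 + A + 2*A² (y(A) = -3 + ((A² + A*A) + A) = -3 + ((A² + A²) + A) = -3 + (2*A² + A) = -3 + (A + 2*A²) = -3 + A + 2*A²)
U(j, m) = -1 + j/7 (U(j, m) = -((-3 + 2 + 2*2²) - j)/7 = -((-3 + 2 + 2*4) - j)/7 = -((-3 + 2 + 8) - j)/7 = -(7 - j)/7 = -1 + j/7)
Q(u) = -1 - u
Q(-18) + (U(-13, 7) + 171)*271 = (-1 - 1*(-18)) + ((-1 + (⅐)*(-13)) + 171)*271 = (-1 + 18) + ((-1 - 13/7) + 171)*271 = 17 + (-20/7 + 171)*271 = 17 + (1177/7)*271 = 17 + 318967/7 = 319086/7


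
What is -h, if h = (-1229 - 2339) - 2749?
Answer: 6317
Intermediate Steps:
h = -6317 (h = -3568 - 2749 = -6317)
-h = -1*(-6317) = 6317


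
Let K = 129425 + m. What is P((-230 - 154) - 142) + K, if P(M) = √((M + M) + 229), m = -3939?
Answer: 125486 + I*√823 ≈ 1.2549e+5 + 28.688*I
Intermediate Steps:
K = 125486 (K = 129425 - 3939 = 125486)
P(M) = √(229 + 2*M) (P(M) = √(2*M + 229) = √(229 + 2*M))
P((-230 - 154) - 142) + K = √(229 + 2*((-230 - 154) - 142)) + 125486 = √(229 + 2*(-384 - 142)) + 125486 = √(229 + 2*(-526)) + 125486 = √(229 - 1052) + 125486 = √(-823) + 125486 = I*√823 + 125486 = 125486 + I*√823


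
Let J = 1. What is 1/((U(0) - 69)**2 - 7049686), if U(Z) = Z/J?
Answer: -1/7044925 ≈ -1.4195e-7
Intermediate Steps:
U(Z) = Z (U(Z) = Z/1 = Z*1 = Z)
1/((U(0) - 69)**2 - 7049686) = 1/((0 - 69)**2 - 7049686) = 1/((-69)**2 - 7049686) = 1/(4761 - 7049686) = 1/(-7044925) = -1/7044925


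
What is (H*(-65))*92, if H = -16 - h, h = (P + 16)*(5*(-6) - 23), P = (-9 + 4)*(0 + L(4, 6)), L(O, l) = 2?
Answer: -1805960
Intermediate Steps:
P = -10 (P = (-9 + 4)*(0 + 2) = -5*2 = -10)
h = -318 (h = (-10 + 16)*(5*(-6) - 23) = 6*(-30 - 23) = 6*(-53) = -318)
H = 302 (H = -16 - 1*(-318) = -16 + 318 = 302)
(H*(-65))*92 = (302*(-65))*92 = -19630*92 = -1805960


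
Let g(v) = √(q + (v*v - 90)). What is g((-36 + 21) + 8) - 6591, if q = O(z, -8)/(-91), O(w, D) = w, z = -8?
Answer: -6591 + I*√338793/91 ≈ -6591.0 + 6.3963*I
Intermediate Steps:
q = 8/91 (q = -8/(-91) = -8*(-1/91) = 8/91 ≈ 0.087912)
g(v) = √(-8182/91 + v²) (g(v) = √(8/91 + (v*v - 90)) = √(8/91 + (v² - 90)) = √(8/91 + (-90 + v²)) = √(-8182/91 + v²))
g((-36 + 21) + 8) - 6591 = √(-744562 + 8281*((-36 + 21) + 8)²)/91 - 6591 = √(-744562 + 8281*(-15 + 8)²)/91 - 6591 = √(-744562 + 8281*(-7)²)/91 - 6591 = √(-744562 + 8281*49)/91 - 6591 = √(-744562 + 405769)/91 - 6591 = √(-338793)/91 - 6591 = (I*√338793)/91 - 6591 = I*√338793/91 - 6591 = -6591 + I*√338793/91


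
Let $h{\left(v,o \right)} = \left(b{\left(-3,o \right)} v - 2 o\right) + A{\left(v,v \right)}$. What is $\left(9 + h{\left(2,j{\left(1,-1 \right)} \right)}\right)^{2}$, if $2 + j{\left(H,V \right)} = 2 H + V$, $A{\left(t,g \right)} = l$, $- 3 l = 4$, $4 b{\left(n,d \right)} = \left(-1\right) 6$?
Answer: $\frac{400}{9} \approx 44.444$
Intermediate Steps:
$b{\left(n,d \right)} = - \frac{3}{2}$ ($b{\left(n,d \right)} = \frac{\left(-1\right) 6}{4} = \frac{1}{4} \left(-6\right) = - \frac{3}{2}$)
$l = - \frac{4}{3}$ ($l = \left(- \frac{1}{3}\right) 4 = - \frac{4}{3} \approx -1.3333$)
$A{\left(t,g \right)} = - \frac{4}{3}$
$j{\left(H,V \right)} = -2 + V + 2 H$ ($j{\left(H,V \right)} = -2 + \left(2 H + V\right) = -2 + \left(V + 2 H\right) = -2 + V + 2 H$)
$h{\left(v,o \right)} = - \frac{4}{3} - 2 o - \frac{3 v}{2}$ ($h{\left(v,o \right)} = \left(- \frac{3 v}{2} - 2 o\right) - \frac{4}{3} = \left(- 2 o - \frac{3 v}{2}\right) - \frac{4}{3} = - \frac{4}{3} - 2 o - \frac{3 v}{2}$)
$\left(9 + h{\left(2,j{\left(1,-1 \right)} \right)}\right)^{2} = \left(9 - \left(\frac{13}{3} + 2 \left(-2 - 1 + 2 \cdot 1\right)\right)\right)^{2} = \left(9 - \left(\frac{13}{3} + 2 \left(-2 - 1 + 2\right)\right)\right)^{2} = \left(9 - \frac{7}{3}\right)^{2} = \left(\frac{20}{3}\right)^{2} = \frac{400}{9}$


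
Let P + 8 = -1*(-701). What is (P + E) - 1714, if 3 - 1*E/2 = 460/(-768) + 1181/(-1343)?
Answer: -130480723/128928 ≈ -1012.0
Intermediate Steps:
P = 693 (P = -8 - 1*(-701) = -8 + 701 = 693)
E = 1154765/128928 (E = 6 - 2*(460/(-768) + 1181/(-1343)) = 6 - 2*(460*(-1/768) + 1181*(-1/1343)) = 6 - 2*(-115/192 - 1181/1343) = 6 - 2*(-381197/257856) = 6 + 381197/128928 = 1154765/128928 ≈ 8.9567)
(P + E) - 1714 = (693 + 1154765/128928) - 1714 = 90501869/128928 - 1714 = -130480723/128928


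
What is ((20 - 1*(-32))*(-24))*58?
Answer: -72384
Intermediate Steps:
((20 - 1*(-32))*(-24))*58 = ((20 + 32)*(-24))*58 = (52*(-24))*58 = -1248*58 = -72384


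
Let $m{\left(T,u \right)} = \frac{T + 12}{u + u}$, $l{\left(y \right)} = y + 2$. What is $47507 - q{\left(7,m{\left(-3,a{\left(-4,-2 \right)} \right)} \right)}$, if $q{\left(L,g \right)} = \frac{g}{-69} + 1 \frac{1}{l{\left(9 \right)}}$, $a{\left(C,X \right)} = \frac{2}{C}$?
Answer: $\frac{12019215}{253} \approx 47507.0$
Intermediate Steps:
$l{\left(y \right)} = 2 + y$
$m{\left(T,u \right)} = \frac{12 + T}{2 u}$
$q{\left(L,g \right)} = \frac{1}{11} - \frac{g}{69}$ ($q{\left(L,g \right)} = \frac{g}{-69} + 1 \frac{1}{2 + 9} = g \left(- \frac{1}{69}\right) + 1 \cdot \frac{1}{11} = - \frac{g}{69} + 1 \cdot \frac{1}{11} = - \frac{g}{69} + \frac{1}{11} = \frac{1}{11} - \frac{g}{69}$)
$47507 - q{\left(7,m{\left(-3,a{\left(-4,-2 \right)} \right)} \right)} = 47507 - \left(\frac{1}{11} - \frac{\frac{1}{2} \frac{1}{2 \frac{1}{-4}} \left(12 - 3\right)}{69}\right) = 47507 - \left(\frac{1}{11} - \frac{\frac{1}{2} \frac{1}{2 \left(- \frac{1}{4}\right)} 9}{69}\right) = 47507 - \left(\frac{1}{11} - \frac{\frac{1}{2} \frac{1}{- \frac{1}{2}} \cdot 9}{69}\right) = 47507 - \left(\frac{1}{11} - \frac{\frac{1}{2} \left(-2\right) 9}{69}\right) = 47507 - \left(\frac{1}{11} - - \frac{3}{23}\right) = 47507 - \left(\frac{1}{11} + \frac{3}{23}\right) = 47507 - \frac{56}{253} = \frac{12019215}{253}$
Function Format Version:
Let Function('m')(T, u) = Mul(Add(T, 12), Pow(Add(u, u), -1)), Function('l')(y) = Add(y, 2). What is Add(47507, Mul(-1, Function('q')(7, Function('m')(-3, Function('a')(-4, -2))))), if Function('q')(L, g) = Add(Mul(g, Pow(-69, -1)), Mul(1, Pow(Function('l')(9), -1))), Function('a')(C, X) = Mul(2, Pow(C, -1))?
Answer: Rational(12019215, 253) ≈ 47507.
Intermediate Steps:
Function('l')(y) = Add(2, y)
Function('m')(T, u) = Mul(Rational(1, 2), Pow(u, -1), Add(12, T)) (Function('m')(T, u) = Mul(Add(12, T), Pow(Mul(2, u), -1)) = Mul(Add(12, T), Mul(Rational(1, 2), Pow(u, -1))) = Mul(Rational(1, 2), Pow(u, -1), Add(12, T)))
Function('q')(L, g) = Add(Rational(1, 11), Mul(Rational(-1, 69), g)) (Function('q')(L, g) = Add(Mul(g, Pow(-69, -1)), Mul(1, Pow(Add(2, 9), -1))) = Add(Mul(g, Rational(-1, 69)), Mul(1, Pow(11, -1))) = Add(Mul(Rational(-1, 69), g), Mul(1, Rational(1, 11))) = Add(Mul(Rational(-1, 69), g), Rational(1, 11)) = Add(Rational(1, 11), Mul(Rational(-1, 69), g)))
Add(47507, Mul(-1, Function('q')(7, Function('m')(-3, Function('a')(-4, -2))))) = Add(47507, Mul(-1, Add(Rational(1, 11), Mul(Rational(-1, 69), Mul(Rational(1, 2), Pow(Mul(2, Pow(-4, -1)), -1), Add(12, -3)))))) = Add(47507, Mul(-1, Add(Rational(1, 11), Mul(Rational(-1, 69), Mul(Rational(1, 2), Pow(Mul(2, Rational(-1, 4)), -1), 9))))) = Add(47507, Mul(-1, Add(Rational(1, 11), Mul(Rational(-1, 69), Mul(Rational(1, 2), Pow(Rational(-1, 2), -1), 9))))) = Add(47507, Mul(-1, Add(Rational(1, 11), Mul(Rational(-1, 69), Mul(Rational(1, 2), -2, 9))))) = Add(47507, Mul(-1, Add(Rational(1, 11), Mul(Rational(-1, 69), -9)))) = Add(47507, Mul(-1, Add(Rational(1, 11), Rational(3, 23)))) = Add(47507, Mul(-1, Rational(56, 253))) = Add(47507, Rational(-56, 253)) = Rational(12019215, 253)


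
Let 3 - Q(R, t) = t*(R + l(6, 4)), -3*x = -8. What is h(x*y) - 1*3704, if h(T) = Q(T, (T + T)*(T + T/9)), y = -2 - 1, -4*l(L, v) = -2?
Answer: -7903/3 ≈ -2634.3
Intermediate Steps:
l(L, v) = ½ (l(L, v) = -¼*(-2) = ½)
x = 8/3 (x = -⅓*(-8) = 8/3 ≈ 2.6667)
y = -3
Q(R, t) = 3 - t*(½ + R) (Q(R, t) = 3 - t*(R + ½) = 3 - t*(½ + R))
h(T) = 3 - 20*T³/9 - 10*T²/9 (h(T) = 3 - (T + T)*(T + T/9)/2 - T*(T + T)*(T + T/9) = 3 - 2*T*(T + T*(⅑))/2 - T*(2*T)*(T + T*(⅑)) = 3 - 2*T*(T + T/9)/2 - T*(2*T)*(T + T/9) = 3 - 2*T*10*T/9/2 - T*(2*T)*(10*T/9) = 3 - 10*T²/9 - T*20*T²/9 = 3 - 10*T²/9 - 20*T³/9 = 3 - 20*T³/9 - 10*T²/9)
h(x*y) - 1*3704 = (3 - 20*((8/3)*(-3))³/9 - 10*((8/3)*(-3))²/9) - 1*3704 = (3 - 20/9*(-8)³ - 10/9*(-8)²) - 3704 = (3 - 20/9*(-512) - 10/9*64) - 3704 = (3 + 10240/9 - 640/9) - 3704 = 3209/3 - 3704 = -7903/3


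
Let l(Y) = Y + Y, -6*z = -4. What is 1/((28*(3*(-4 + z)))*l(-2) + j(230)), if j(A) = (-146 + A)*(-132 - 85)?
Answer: -1/17108 ≈ -5.8452e-5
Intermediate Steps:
z = ⅔ (z = -⅙*(-4) = ⅔ ≈ 0.66667)
l(Y) = 2*Y
j(A) = 31682 - 217*A (j(A) = (-146 + A)*(-217) = 31682 - 217*A)
1/((28*(3*(-4 + z)))*l(-2) + j(230)) = 1/((28*(3*(-4 + ⅔)))*(2*(-2)) + (31682 - 217*230)) = 1/((28*(3*(-10/3)))*(-4) + (31682 - 49910)) = 1/((28*(-10))*(-4) - 18228) = 1/(-280*(-4) - 18228) = 1/(1120 - 18228) = 1/(-17108) = -1/17108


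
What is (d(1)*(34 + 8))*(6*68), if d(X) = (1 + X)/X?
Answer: 34272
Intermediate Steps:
d(X) = (1 + X)/X
(d(1)*(34 + 8))*(6*68) = (((1 + 1)/1)*(34 + 8))*(6*68) = ((1*2)*42)*408 = (2*42)*408 = 84*408 = 34272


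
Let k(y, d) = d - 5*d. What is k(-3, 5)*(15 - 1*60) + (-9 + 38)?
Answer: 929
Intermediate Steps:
k(y, d) = -4*d
k(-3, 5)*(15 - 1*60) + (-9 + 38) = (-4*5)*(15 - 1*60) + (-9 + 38) = -20*(15 - 60) + 29 = -20*(-45) + 29 = 900 + 29 = 929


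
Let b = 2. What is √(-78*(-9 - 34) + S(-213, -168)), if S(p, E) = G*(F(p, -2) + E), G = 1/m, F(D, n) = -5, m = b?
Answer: √13070/2 ≈ 57.162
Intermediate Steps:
m = 2
G = ½ (G = 1/2 = ½ ≈ 0.50000)
S(p, E) = -5/2 + E/2 (S(p, E) = (-5 + E)/2 = -5/2 + E/2)
√(-78*(-9 - 34) + S(-213, -168)) = √(-78*(-9 - 34) + (-5/2 + (½)*(-168))) = √(-78*(-43) + (-5/2 - 84)) = √(3354 - 173/2) = √(6535/2) = √13070/2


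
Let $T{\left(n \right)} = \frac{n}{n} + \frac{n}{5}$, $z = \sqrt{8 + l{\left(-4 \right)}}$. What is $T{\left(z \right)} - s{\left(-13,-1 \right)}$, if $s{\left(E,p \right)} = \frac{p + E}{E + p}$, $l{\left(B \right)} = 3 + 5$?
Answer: $\frac{4}{5} \approx 0.8$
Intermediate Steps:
$l{\left(B \right)} = 8$
$z = 4$ ($z = \sqrt{8 + 8} = \sqrt{16} = 4$)
$s{\left(E,p \right)} = 1$ ($s{\left(E,p \right)} = \frac{E + p}{E + p} = 1$)
$T{\left(n \right)} = 1 + \frac{n}{5}$ ($T{\left(n \right)} = 1 + n \frac{1}{5} = 1 + \frac{n}{5}$)
$T{\left(z \right)} - s{\left(-13,-1 \right)} = \left(1 + \frac{1}{5} \cdot 4\right) - 1 = \left(1 + \frac{4}{5}\right) - 1 = \frac{9}{5} - 1 = \frac{4}{5}$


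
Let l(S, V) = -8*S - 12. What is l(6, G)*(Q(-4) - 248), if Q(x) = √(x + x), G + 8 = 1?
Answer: 14880 - 120*I*√2 ≈ 14880.0 - 169.71*I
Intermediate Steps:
G = -7 (G = -8 + 1 = -7)
l(S, V) = -12 - 8*S
Q(x) = √2*√x (Q(x) = √(2*x) = √2*√x)
l(6, G)*(Q(-4) - 248) = (-12 - 8*6)*(√2*√(-4) - 248) = (-12 - 48)*(√2*(2*I) - 248) = -60*(2*I*√2 - 248) = -60*(-248 + 2*I*√2) = 14880 - 120*I*√2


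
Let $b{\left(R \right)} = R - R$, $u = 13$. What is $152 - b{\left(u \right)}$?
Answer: $152$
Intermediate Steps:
$b{\left(R \right)} = 0$
$152 - b{\left(u \right)} = 152 - 0 = 152 + 0 = 152$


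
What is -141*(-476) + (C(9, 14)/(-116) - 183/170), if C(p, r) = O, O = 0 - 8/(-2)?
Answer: 330876403/4930 ≈ 67115.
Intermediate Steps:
O = 4 (O = 0 - 8*(-1)/2 = 0 - 1*(-4) = 0 + 4 = 4)
C(p, r) = 4
-141*(-476) + (C(9, 14)/(-116) - 183/170) = -141*(-476) + (4/(-116) - 183/170) = 67116 + (4*(-1/116) - 183*1/170) = 67116 + (-1/29 - 183/170) = 67116 - 5477/4930 = 330876403/4930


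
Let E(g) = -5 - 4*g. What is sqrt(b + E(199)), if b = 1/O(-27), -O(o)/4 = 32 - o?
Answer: I*sqrt(11153183)/118 ≈ 28.302*I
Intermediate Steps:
O(o) = -128 + 4*o (O(o) = -4*(32 - o) = -128 + 4*o)
b = -1/236 (b = 1/(-128 + 4*(-27)) = 1/(-128 - 108) = 1/(-236) = -1/236 ≈ -0.0042373)
sqrt(b + E(199)) = sqrt(-1/236 + (-5 - 4*199)) = sqrt(-1/236 + (-5 - 796)) = sqrt(-1/236 - 801) = sqrt(-189037/236) = I*sqrt(11153183)/118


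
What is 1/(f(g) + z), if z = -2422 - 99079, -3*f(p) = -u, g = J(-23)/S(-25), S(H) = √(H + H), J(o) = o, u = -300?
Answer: -1/101601 ≈ -9.8424e-6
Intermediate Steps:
S(H) = √2*√H (S(H) = √(2*H) = √2*√H)
g = 23*I*√2/10 (g = -23*(-I*√2/10) = -(-23)*I*√2/10 = 23*I*√2/10 ≈ 3.2527*I)
f(p) = -100 (f(p) = -(-1)*(-300)/3 = -⅓*300 = -100)
z = -101501
1/(f(g) + z) = 1/(-100 - 101501) = 1/(-101601) = -1/101601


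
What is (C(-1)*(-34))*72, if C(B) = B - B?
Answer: 0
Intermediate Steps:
C(B) = 0
(C(-1)*(-34))*72 = (0*(-34))*72 = 0*72 = 0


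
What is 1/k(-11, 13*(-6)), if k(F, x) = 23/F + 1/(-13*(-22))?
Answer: -286/597 ≈ -0.47906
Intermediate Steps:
k(F, x) = 1/286 + 23/F (k(F, x) = 23/F - 1/13*(-1/22) = 23/F + 1/286 = 1/286 + 23/F)
1/k(-11, 13*(-6)) = 1/((1/286)*(6578 - 11)/(-11)) = 1/((1/286)*(-1/11)*6567) = 1/(-597/286) = -286/597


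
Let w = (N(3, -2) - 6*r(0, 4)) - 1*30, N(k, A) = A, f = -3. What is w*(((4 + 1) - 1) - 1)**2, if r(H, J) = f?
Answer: -126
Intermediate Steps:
r(H, J) = -3
w = -14 (w = (-2 - 6*(-3)) - 1*30 = (-2 + 18) - 30 = 16 - 30 = -14)
w*(((4 + 1) - 1) - 1)**2 = -14*(((4 + 1) - 1) - 1)**2 = -14*((5 - 1) - 1)**2 = -14*(4 - 1)**2 = -14*3**2 = -14*9 = -126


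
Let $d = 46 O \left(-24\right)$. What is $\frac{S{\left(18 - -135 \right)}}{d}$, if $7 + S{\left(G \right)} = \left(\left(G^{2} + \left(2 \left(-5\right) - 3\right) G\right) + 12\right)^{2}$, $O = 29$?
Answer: $- \frac{459330617}{32016} \approx -14347.0$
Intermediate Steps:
$d = -32016$ ($d = 46 \cdot 29 \left(-24\right) = 1334 \left(-24\right) = -32016$)
$S{\left(G \right)} = -7 + \left(12 + G^{2} - 13 G\right)^{2}$ ($S{\left(G \right)} = -7 + \left(\left(G^{2} + \left(2 \left(-5\right) - 3\right) G\right) + 12\right)^{2} = -7 + \left(\left(G^{2} + \left(-10 - 3\right) G\right) + 12\right)^{2} = -7 + \left(\left(G^{2} - 13 G\right) + 12\right)^{2} = -7 + \left(12 + G^{2} - 13 G\right)^{2}$)
$\frac{S{\left(18 - -135 \right)}}{d} = \frac{-7 + \left(12 + \left(18 - -135\right)^{2} - 13 \left(18 - -135\right)\right)^{2}}{-32016} = \left(-7 + \left(12 + \left(18 + 135\right)^{2} - 13 \left(18 + 135\right)\right)^{2}\right) \left(- \frac{1}{32016}\right) = \left(-7 + \left(12 + 153^{2} - 1989\right)^{2}\right) \left(- \frac{1}{32016}\right) = \left(-7 + \left(12 + 23409 - 1989\right)^{2}\right) \left(- \frac{1}{32016}\right) = \left(-7 + 21432^{2}\right) \left(- \frac{1}{32016}\right) = \left(-7 + 459330624\right) \left(- \frac{1}{32016}\right) = 459330617 \left(- \frac{1}{32016}\right) = - \frac{459330617}{32016}$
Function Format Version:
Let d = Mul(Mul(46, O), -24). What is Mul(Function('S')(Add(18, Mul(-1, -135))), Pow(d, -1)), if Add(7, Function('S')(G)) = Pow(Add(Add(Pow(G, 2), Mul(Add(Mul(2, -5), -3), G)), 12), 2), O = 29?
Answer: Rational(-459330617, 32016) ≈ -14347.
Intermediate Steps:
d = -32016 (d = Mul(Mul(46, 29), -24) = Mul(1334, -24) = -32016)
Function('S')(G) = Add(-7, Pow(Add(12, Pow(G, 2), Mul(-13, G)), 2)) (Function('S')(G) = Add(-7, Pow(Add(Add(Pow(G, 2), Mul(Add(Mul(2, -5), -3), G)), 12), 2)) = Add(-7, Pow(Add(Add(Pow(G, 2), Mul(Add(-10, -3), G)), 12), 2)) = Add(-7, Pow(Add(Add(Pow(G, 2), Mul(-13, G)), 12), 2)) = Add(-7, Pow(Add(12, Pow(G, 2), Mul(-13, G)), 2)))
Mul(Function('S')(Add(18, Mul(-1, -135))), Pow(d, -1)) = Mul(Add(-7, Pow(Add(12, Pow(Add(18, Mul(-1, -135)), 2), Mul(-13, Add(18, Mul(-1, -135)))), 2)), Pow(-32016, -1)) = Mul(Add(-7, Pow(Add(12, Pow(Add(18, 135), 2), Mul(-13, Add(18, 135))), 2)), Rational(-1, 32016)) = Mul(Add(-7, Pow(Add(12, Pow(153, 2), Mul(-13, 153)), 2)), Rational(-1, 32016)) = Mul(Add(-7, Pow(Add(12, 23409, -1989), 2)), Rational(-1, 32016)) = Mul(Add(-7, Pow(21432, 2)), Rational(-1, 32016)) = Mul(Add(-7, 459330624), Rational(-1, 32016)) = Mul(459330617, Rational(-1, 32016)) = Rational(-459330617, 32016)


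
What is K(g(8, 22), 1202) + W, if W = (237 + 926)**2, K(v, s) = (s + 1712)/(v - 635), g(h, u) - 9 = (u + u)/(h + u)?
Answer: 6335411341/4684 ≈ 1.3526e+6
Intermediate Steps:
g(h, u) = 9 + 2*u/(h + u) (g(h, u) = 9 + (u + u)/(h + u) = 9 + (2*u)/(h + u) = 9 + 2*u/(h + u))
K(v, s) = (1712 + s)/(-635 + v)
W = 1352569 (W = 1163**2 = 1352569)
K(g(8, 22), 1202) + W = (1712 + 1202)/(-635 + (9*8 + 11*22)/(8 + 22)) + 1352569 = 2914/(-635 + (72 + 242)/30) + 1352569 = 2914/(-635 + (1/30)*314) + 1352569 = 2914/(-635 + 157/15) + 1352569 = 2914/(-9368/15) + 1352569 = -15/9368*2914 + 1352569 = -21855/4684 + 1352569 = 6335411341/4684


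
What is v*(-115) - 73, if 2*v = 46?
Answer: -2718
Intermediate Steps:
v = 23 (v = (½)*46 = 23)
v*(-115) - 73 = 23*(-115) - 73 = -2645 - 73 = -2718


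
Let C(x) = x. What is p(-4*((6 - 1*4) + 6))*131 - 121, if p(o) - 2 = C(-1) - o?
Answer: 4202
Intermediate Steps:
p(o) = 1 - o (p(o) = 2 + (-1 - o) = 1 - o)
p(-4*((6 - 1*4) + 6))*131 - 121 = (1 - (-4)*((6 - 1*4) + 6))*131 - 121 = (1 - (-4)*((6 - 4) + 6))*131 - 121 = (1 - (-4)*(2 + 6))*131 - 121 = (1 - (-4)*8)*131 - 121 = (1 - 1*(-32))*131 - 121 = (1 + 32)*131 - 121 = 33*131 - 121 = 4323 - 121 = 4202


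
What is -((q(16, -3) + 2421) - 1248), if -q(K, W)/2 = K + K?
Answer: -1109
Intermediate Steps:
q(K, W) = -4*K (q(K, W) = -2*(K + K) = -4*K)
-((q(16, -3) + 2421) - 1248) = -((-4*16 + 2421) - 1248) = -((-64 + 2421) - 1248) = -(2357 - 1248) = -1*1109 = -1109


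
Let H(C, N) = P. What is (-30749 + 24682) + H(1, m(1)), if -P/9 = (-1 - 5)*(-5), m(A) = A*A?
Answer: -6337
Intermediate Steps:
m(A) = A²
P = -270 (P = -9*(-1 - 5)*(-5) = -(-54)*(-5) = -9*30 = -270)
H(C, N) = -270
(-30749 + 24682) + H(1, m(1)) = (-30749 + 24682) - 270 = -6067 - 270 = -6337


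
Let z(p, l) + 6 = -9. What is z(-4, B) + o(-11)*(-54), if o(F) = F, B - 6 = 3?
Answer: 579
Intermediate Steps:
B = 9 (B = 6 + 3 = 9)
z(p, l) = -15 (z(p, l) = -6 - 9 = -15)
z(-4, B) + o(-11)*(-54) = -15 - 11*(-54) = -15 + 594 = 579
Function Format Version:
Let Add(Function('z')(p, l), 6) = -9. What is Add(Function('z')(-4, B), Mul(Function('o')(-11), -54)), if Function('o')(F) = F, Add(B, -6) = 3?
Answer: 579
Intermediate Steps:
B = 9 (B = Add(6, 3) = 9)
Function('z')(p, l) = -15 (Function('z')(p, l) = Add(-6, -9) = -15)
Add(Function('z')(-4, B), Mul(Function('o')(-11), -54)) = Add(-15, Mul(-11, -54)) = Add(-15, 594) = 579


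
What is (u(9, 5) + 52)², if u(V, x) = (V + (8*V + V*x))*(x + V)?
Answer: 3297856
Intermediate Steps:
u(V, x) = (V + x)*(9*V + V*x) (u(V, x) = (9*V + V*x)*(V + x) = (V + x)*(9*V + V*x))
(u(9, 5) + 52)² = (9*(5² + 9*9 + 9*5 + 9*5) + 52)² = (9*(25 + 81 + 45 + 45) + 52)² = (9*196 + 52)² = (1764 + 52)² = 1816² = 3297856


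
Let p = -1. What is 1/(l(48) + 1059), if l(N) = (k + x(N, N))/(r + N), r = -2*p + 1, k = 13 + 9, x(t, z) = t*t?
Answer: 51/56335 ≈ 0.00090530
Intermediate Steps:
x(t, z) = t**2
k = 22
r = 3 (r = -2*(-1) + 1 = 2 + 1 = 3)
l(N) = (22 + N**2)/(3 + N)
1/(l(48) + 1059) = 1/((22 + 48**2)/(3 + 48) + 1059) = 1/((22 + 2304)/51 + 1059) = 1/((1/51)*2326 + 1059) = 1/(2326/51 + 1059) = 1/(56335/51) = 51/56335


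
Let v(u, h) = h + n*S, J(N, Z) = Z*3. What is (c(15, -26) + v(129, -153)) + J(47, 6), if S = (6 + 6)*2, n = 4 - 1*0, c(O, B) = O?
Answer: -24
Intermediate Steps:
n = 4 (n = 4 + 0 = 4)
S = 24 (S = 12*2 = 24)
J(N, Z) = 3*Z
v(u, h) = 96 + h (v(u, h) = h + 4*24 = h + 96 = 96 + h)
(c(15, -26) + v(129, -153)) + J(47, 6) = (15 + (96 - 153)) + 3*6 = (15 - 57) + 18 = -42 + 18 = -24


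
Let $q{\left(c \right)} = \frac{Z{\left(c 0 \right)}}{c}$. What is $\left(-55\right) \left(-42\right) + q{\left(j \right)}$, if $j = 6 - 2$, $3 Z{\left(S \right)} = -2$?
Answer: $\frac{13859}{6} \approx 2309.8$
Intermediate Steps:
$Z{\left(S \right)} = - \frac{2}{3}$ ($Z{\left(S \right)} = \frac{1}{3} \left(-2\right) = - \frac{2}{3}$)
$j = 4$
$q{\left(c \right)} = - \frac{2}{3 c}$
$\left(-55\right) \left(-42\right) + q{\left(j \right)} = \left(-55\right) \left(-42\right) - \frac{2}{3 \cdot 4} = 2310 - \frac{1}{6} = \frac{13859}{6}$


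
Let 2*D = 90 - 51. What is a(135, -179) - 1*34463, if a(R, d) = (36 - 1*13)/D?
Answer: -1344011/39 ≈ -34462.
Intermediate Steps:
D = 39/2 (D = (90 - 51)/2 = (½)*39 = 39/2 ≈ 19.500)
a(R, d) = 46/39 (a(R, d) = (36 - 1*13)/(39/2) = (36 - 13)*(2/39) = 23*(2/39) = 46/39)
a(135, -179) - 1*34463 = 46/39 - 1*34463 = 46/39 - 34463 = -1344011/39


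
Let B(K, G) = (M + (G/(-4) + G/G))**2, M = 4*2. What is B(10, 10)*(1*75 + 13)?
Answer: 3718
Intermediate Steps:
M = 8
B(K, G) = (9 - G/4)**2 (B(K, G) = (8 + (G/(-4) + G/G))**2 = (8 + (G*(-1/4) + 1))**2 = (8 + (-G/4 + 1))**2 = (8 + (1 - G/4))**2 = (9 - G/4)**2)
B(10, 10)*(1*75 + 13) = ((-36 + 10)**2/16)*(1*75 + 13) = ((1/16)*(-26)**2)*(75 + 13) = ((1/16)*676)*88 = (169/4)*88 = 3718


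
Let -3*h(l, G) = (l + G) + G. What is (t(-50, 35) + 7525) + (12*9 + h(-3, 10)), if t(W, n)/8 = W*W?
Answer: 82882/3 ≈ 27627.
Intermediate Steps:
h(l, G) = -2*G/3 - l/3 (h(l, G) = -((l + G) + G)/3 = -((G + l) + G)/3 = -(l + 2*G)/3 = -2*G/3 - l/3)
t(W, n) = 8*W² (t(W, n) = 8*(W*W) = 8*W²)
(t(-50, 35) + 7525) + (12*9 + h(-3, 10)) = (8*(-50)² + 7525) + (12*9 + (-⅔*10 - ⅓*(-3))) = (8*2500 + 7525) + (108 + (-20/3 + 1)) = (20000 + 7525) + (108 - 17/3) = 27525 + 307/3 = 82882/3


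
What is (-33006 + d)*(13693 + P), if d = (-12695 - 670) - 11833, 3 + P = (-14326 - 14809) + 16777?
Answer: -77527728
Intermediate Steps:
P = -12361 (P = -3 + ((-14326 - 14809) + 16777) = -3 + (-29135 + 16777) = -3 - 12358 = -12361)
d = -25198 (d = -13365 - 11833 = -25198)
(-33006 + d)*(13693 + P) = (-33006 - 25198)*(13693 - 12361) = -58204*1332 = -77527728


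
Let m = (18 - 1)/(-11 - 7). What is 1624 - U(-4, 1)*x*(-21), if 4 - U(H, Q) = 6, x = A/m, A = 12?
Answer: 36680/17 ≈ 2157.6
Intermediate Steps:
m = -17/18 (m = 17/(-18) = 17*(-1/18) = -17/18 ≈ -0.94444)
x = -216/17 (x = 12/(-17/18) = 12*(-18/17) = -216/17 ≈ -12.706)
U(H, Q) = -2 (U(H, Q) = 4 - 1*6 = 4 - 6 = -2)
1624 - U(-4, 1)*x*(-21) = 1624 - (-2*(-216/17))*(-21) = 1624 - 432*(-21)/17 = 1624 - 1*(-9072/17) = 1624 + 9072/17 = 36680/17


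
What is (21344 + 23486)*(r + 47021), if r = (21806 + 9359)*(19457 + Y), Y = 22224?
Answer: 58235756354380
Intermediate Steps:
r = 1298988365 (r = (21806 + 9359)*(19457 + 22224) = 31165*41681 = 1298988365)
(21344 + 23486)*(r + 47021) = (21344 + 23486)*(1298988365 + 47021) = 44830*1299035386 = 58235756354380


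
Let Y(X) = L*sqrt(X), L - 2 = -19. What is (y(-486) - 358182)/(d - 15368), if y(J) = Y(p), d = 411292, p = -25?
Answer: -179091/197962 - 85*I/395924 ≈ -0.90467 - 0.00021469*I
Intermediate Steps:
L = -17 (L = 2 - 19 = -17)
Y(X) = -17*sqrt(X)
y(J) = -85*I
(y(-486) - 358182)/(d - 15368) = (-85*I - 358182)/(411292 - 15368) = (-358182 - 85*I)/395924 = (-358182 - 85*I)*(1/395924) = -179091/197962 - 85*I/395924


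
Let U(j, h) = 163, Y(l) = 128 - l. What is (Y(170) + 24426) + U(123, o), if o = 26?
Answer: 24547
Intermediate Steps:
(Y(170) + 24426) + U(123, o) = ((128 - 1*170) + 24426) + 163 = ((128 - 170) + 24426) + 163 = (-42 + 24426) + 163 = 24384 + 163 = 24547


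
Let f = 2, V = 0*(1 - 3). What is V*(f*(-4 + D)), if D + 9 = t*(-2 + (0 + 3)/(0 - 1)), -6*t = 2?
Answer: 0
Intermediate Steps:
t = -1/3 (t = -1/6*2 = -1/3 ≈ -0.33333)
V = 0 (V = 0*(-2) = 0)
D = -22/3 (D = -9 - (-2 + (0 + 3)/(0 - 1))/3 = -9 - (-2 + 3/(-1))/3 = -9 - (-2 + 3*(-1))/3 = -9 - (-2 - 3)/3 = -9 - 1/3*(-5) = -9 + 5/3 = -22/3 ≈ -7.3333)
V*(f*(-4 + D)) = 0*(2*(-4 - 22/3)) = 0*(2*(-34/3)) = 0*(-68/3) = 0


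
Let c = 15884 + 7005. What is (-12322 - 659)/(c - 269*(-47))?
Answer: -4327/11844 ≈ -0.36533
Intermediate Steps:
c = 22889
(-12322 - 659)/(c - 269*(-47)) = (-12322 - 659)/(22889 - 269*(-47)) = -12981/(22889 + 12643) = -12981/35532 = -12981*1/35532 = -4327/11844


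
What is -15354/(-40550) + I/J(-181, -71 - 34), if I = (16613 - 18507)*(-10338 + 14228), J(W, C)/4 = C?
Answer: 7469126542/425775 ≈ 17542.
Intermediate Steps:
J(W, C) = 4*C
I = -7367660 (I = -1894*3890 = -7367660)
-15354/(-40550) + I/J(-181, -71 - 34) = -15354/(-40550) - 7367660*1/(4*(-71 - 34)) = -15354*(-1/40550) - 7367660/(4*(-105)) = 7677/20275 - 7367660/(-420) = 7677/20275 - 7367660*(-1/420) = 7677/20275 + 368383/21 = 7469126542/425775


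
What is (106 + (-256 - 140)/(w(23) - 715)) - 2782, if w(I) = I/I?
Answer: -318378/119 ≈ -2675.4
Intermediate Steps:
w(I) = 1
(106 + (-256 - 140)/(w(23) - 715)) - 2782 = (106 + (-256 - 140)/(1 - 715)) - 2782 = (106 - 396/(-714)) - 2782 = (106 - 396*(-1/714)) - 2782 = (106 + 66/119) - 2782 = 12680/119 - 2782 = -318378/119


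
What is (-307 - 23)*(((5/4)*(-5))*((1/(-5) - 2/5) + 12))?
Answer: 47025/2 ≈ 23513.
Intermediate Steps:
(-307 - 23)*(((5/4)*(-5))*((1/(-5) - 2/5) + 12)) = -330*(5*(¼))*(-5)*((1*(-⅕) - 2*⅕) + 12) = -330*(5/4)*(-5)*((-⅕ - ⅖) + 12) = -(-4125)*(-⅗ + 12)/2 = -(-4125)*57/(2*5) = -330*(-285/4) = 47025/2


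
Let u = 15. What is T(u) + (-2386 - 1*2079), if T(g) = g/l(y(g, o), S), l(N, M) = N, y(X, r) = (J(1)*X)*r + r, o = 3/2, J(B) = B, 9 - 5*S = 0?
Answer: -35715/8 ≈ -4464.4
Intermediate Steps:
S = 9/5 (S = 9/5 - 1/5*0 = 9/5 + 0 = 9/5 ≈ 1.8000)
o = 3/2 (o = 3*(1/2) = 3/2 ≈ 1.5000)
y(X, r) = r + X*r (y(X, r) = (1*X)*r + r = X*r + r = r + X*r)
T(g) = g/(3/2 + 3*g/2) (T(g) = g/((3*(1 + g)/2)) = g/(3/2 + 3*g/2))
T(u) + (-2386 - 1*2079) = (2/3)*15/(1 + 15) + (-2386 - 1*2079) = (2/3)*15/16 + (-2386 - 2079) = (2/3)*15*(1/16) - 4465 = 5/8 - 4465 = -35715/8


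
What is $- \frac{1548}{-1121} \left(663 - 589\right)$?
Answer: $\frac{114552}{1121} \approx 102.19$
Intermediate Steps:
$- \frac{1548}{-1121} \left(663 - 589\right) = - 1548 \left(- \frac{1}{1121}\right) 74 = - \frac{\left(-1548\right) 74}{1121} = \left(-1\right) \left(- \frac{114552}{1121}\right) = \frac{114552}{1121}$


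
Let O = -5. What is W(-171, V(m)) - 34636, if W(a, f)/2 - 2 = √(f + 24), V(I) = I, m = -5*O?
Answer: -34618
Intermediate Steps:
m = 25 (m = -5*(-5) = 25)
W(a, f) = 4 + 2*√(24 + f) (W(a, f) = 4 + 2*√(f + 24) = 4 + 2*√(24 + f))
W(-171, V(m)) - 34636 = (4 + 2*√(24 + 25)) - 34636 = (4 + 2*√49) - 34636 = (4 + 2*7) - 34636 = (4 + 14) - 34636 = 18 - 34636 = -34618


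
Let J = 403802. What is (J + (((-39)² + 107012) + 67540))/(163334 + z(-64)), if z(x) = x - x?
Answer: 579875/163334 ≈ 3.5502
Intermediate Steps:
z(x) = 0
(J + (((-39)² + 107012) + 67540))/(163334 + z(-64)) = (403802 + (((-39)² + 107012) + 67540))/(163334 + 0) = (403802 + ((1521 + 107012) + 67540))/163334 = (403802 + (108533 + 67540))*(1/163334) = (403802 + 176073)*(1/163334) = 579875*(1/163334) = 579875/163334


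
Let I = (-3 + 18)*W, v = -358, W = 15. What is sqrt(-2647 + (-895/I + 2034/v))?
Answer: I*sqrt(19152454945)/2685 ≈ 51.543*I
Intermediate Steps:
I = 225 (I = (-3 + 18)*15 = 15*15 = 225)
sqrt(-2647 + (-895/I + 2034/v)) = sqrt(-2647 + (-895/225 + 2034/(-358))) = sqrt(-2647 + (-895*1/225 + 2034*(-1/358))) = sqrt(-2647 + (-179/45 - 1017/179)) = sqrt(-2647 - 77806/8055) = sqrt(-21399391/8055) = I*sqrt(19152454945)/2685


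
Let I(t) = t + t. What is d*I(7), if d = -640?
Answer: -8960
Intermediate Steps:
I(t) = 2*t
d*I(7) = -1280*7 = -640*14 = -8960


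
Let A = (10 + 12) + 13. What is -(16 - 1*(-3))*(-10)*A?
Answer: 6650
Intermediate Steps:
A = 35 (A = 22 + 13 = 35)
-(16 - 1*(-3))*(-10)*A = -(16 - 1*(-3))*(-10)*35 = -(16 + 3)*(-10)*35 = -19*(-10)*35 = -(-190)*35 = -1*(-6650) = 6650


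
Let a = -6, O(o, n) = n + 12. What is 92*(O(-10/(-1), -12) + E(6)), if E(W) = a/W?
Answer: -92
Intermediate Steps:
O(o, n) = 12 + n
E(W) = -6/W
92*(O(-10/(-1), -12) + E(6)) = 92*((12 - 12) - 6/6) = 92*(0 - 6*1/6) = 92*(0 - 1) = 92*(-1) = -92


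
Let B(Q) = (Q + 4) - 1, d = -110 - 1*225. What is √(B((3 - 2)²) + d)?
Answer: I*√331 ≈ 18.193*I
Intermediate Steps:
d = -335 (d = -110 - 225 = -335)
B(Q) = 3 + Q (B(Q) = (4 + Q) - 1 = 3 + Q)
√(B((3 - 2)²) + d) = √((3 + (3 - 2)²) - 335) = √((3 + 1²) - 335) = √((3 + 1) - 335) = √(4 - 335) = √(-331) = I*√331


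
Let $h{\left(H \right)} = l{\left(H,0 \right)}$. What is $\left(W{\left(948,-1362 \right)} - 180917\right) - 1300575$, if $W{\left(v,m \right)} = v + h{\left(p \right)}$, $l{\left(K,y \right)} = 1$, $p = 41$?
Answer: $-1480543$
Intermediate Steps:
$h{\left(H \right)} = 1$
$W{\left(v,m \right)} = 1 + v$ ($W{\left(v,m \right)} = v + 1 = 1 + v$)
$\left(W{\left(948,-1362 \right)} - 180917\right) - 1300575 = \left(\left(1 + 948\right) - 180917\right) - 1300575 = \left(949 - 180917\right) - 1300575 = -179968 - 1300575 = -1480543$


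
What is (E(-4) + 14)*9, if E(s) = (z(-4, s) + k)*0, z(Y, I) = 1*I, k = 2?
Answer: 126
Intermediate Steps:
z(Y, I) = I
E(s) = 0 (E(s) = (s + 2)*0 = (2 + s)*0 = 0)
(E(-4) + 14)*9 = (0 + 14)*9 = 14*9 = 126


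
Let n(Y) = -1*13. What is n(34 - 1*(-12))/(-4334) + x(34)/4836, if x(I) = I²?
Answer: 1268243/5239806 ≈ 0.24204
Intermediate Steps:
n(Y) = -13
n(34 - 1*(-12))/(-4334) + x(34)/4836 = -13/(-4334) + 34²/4836 = -13*(-1/4334) + 1156*(1/4836) = 13/4334 + 289/1209 = 1268243/5239806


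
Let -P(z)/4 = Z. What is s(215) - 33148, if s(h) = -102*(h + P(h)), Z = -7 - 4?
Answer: -59566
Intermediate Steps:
Z = -11
P(z) = 44 (P(z) = -4*(-11) = 44)
s(h) = -4488 - 102*h (s(h) = -102*(h + 44) = -102*(44 + h) = -4488 - 102*h)
s(215) - 33148 = (-4488 - 102*215) - 33148 = (-4488 - 21930) - 33148 = -26418 - 33148 = -59566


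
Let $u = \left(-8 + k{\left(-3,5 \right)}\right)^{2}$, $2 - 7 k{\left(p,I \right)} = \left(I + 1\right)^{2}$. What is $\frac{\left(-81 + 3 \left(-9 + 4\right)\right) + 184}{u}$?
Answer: $\frac{1078}{2025} \approx 0.53235$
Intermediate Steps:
$k{\left(p,I \right)} = \frac{2}{7} - \frac{\left(1 + I\right)^{2}}{7}$ ($k{\left(p,I \right)} = \frac{2}{7} - \frac{\left(I + 1\right)^{2}}{7} = \frac{2}{7} - \frac{\left(1 + I\right)^{2}}{7}$)
$u = \frac{8100}{49}$ ($u = \left(-8 + \left(\frac{2}{7} - \frac{\left(1 + 5\right)^{2}}{7}\right)\right)^{2} = \left(-8 + \left(\frac{2}{7} - \frac{6^{2}}{7}\right)\right)^{2} = \left(-8 + \left(\frac{2}{7} - \frac{36}{7}\right)\right)^{2} = \left(-8 - \frac{34}{7}\right)^{2} = \left(- \frac{90}{7}\right)^{2} = \frac{8100}{49} \approx 165.31$)
$\frac{\left(-81 + 3 \left(-9 + 4\right)\right) + 184}{u} = \frac{\left(-81 + 3 \left(-9 + 4\right)\right) + 184}{\frac{8100}{49}} = \left(\left(-81 + 3 \left(-5\right)\right) + 184\right) \frac{49}{8100} = \left(\left(-81 - 15\right) + 184\right) \frac{49}{8100} = \left(-96 + 184\right) \frac{49}{8100} = 88 \cdot \frac{49}{8100} = \frac{1078}{2025}$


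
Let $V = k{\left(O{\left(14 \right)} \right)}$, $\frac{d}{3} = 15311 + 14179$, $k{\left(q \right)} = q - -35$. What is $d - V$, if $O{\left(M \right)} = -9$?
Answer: $88444$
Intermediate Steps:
$k{\left(q \right)} = 35 + q$ ($k{\left(q \right)} = q + 35 = 35 + q$)
$d = 88470$ ($d = 3 \left(15311 + 14179\right) = 3 \cdot 29490 = 88470$)
$V = 26$ ($V = 35 - 9 = 26$)
$d - V = 88470 - 26 = 88444$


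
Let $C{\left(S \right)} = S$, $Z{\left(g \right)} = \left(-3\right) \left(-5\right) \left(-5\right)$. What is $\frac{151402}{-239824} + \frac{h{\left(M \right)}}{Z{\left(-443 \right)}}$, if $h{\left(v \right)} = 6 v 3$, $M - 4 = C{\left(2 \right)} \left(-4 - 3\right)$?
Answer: $\frac{1060439}{599560} \approx 1.7687$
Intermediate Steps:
$Z{\left(g \right)} = -75$ ($Z{\left(g \right)} = 15 \left(-5\right) = -75$)
$M = -10$ ($M = 4 + 2 \left(-4 - 3\right) = 4 + 2 \left(-7\right) = 4 - 14 = -10$)
$h{\left(v \right)} = 18 v$
$\frac{151402}{-239824} + \frac{h{\left(M \right)}}{Z{\left(-443 \right)}} = \frac{151402}{-239824} + \frac{18 \left(-10\right)}{-75} = 151402 \left(- \frac{1}{239824}\right) - - \frac{12}{5} = - \frac{75701}{119912} + \frac{12}{5} = \frac{1060439}{599560}$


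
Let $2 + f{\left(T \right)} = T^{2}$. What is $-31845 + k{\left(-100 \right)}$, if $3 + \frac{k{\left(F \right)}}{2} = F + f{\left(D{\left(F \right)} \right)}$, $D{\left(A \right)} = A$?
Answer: $-12055$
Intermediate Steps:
$f{\left(T \right)} = -2 + T^{2}$
$k{\left(F \right)} = -10 + 2 F + 2 F^{2}$ ($k{\left(F \right)} = -6 + 2 \left(F + \left(-2 + F^{2}\right)\right) = -6 + 2 \left(-2 + F + F^{2}\right) = -6 + \left(-4 + 2 F + 2 F^{2}\right) = -10 + 2 F + 2 F^{2}$)
$-31845 + k{\left(-100 \right)} = -31845 + \left(-10 + 2 \left(-100\right) + 2 \left(-100\right)^{2}\right) = -31845 - -19790 = -31845 + 19790 = -12055$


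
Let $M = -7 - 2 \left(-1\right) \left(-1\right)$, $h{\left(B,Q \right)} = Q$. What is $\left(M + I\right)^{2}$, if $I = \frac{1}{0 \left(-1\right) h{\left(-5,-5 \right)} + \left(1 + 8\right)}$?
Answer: $\frac{6400}{81} \approx 79.012$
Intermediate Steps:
$M = -9$ ($M = -7 - \left(-2\right) \left(-1\right) = -7 - 2 = -9$)
$I = \frac{1}{9}$ ($I = \frac{1}{0 \left(-1\right) \left(-5\right) + \left(1 + 8\right)} = \frac{1}{0 \left(-5\right) + 9} = \frac{1}{0 + 9} = \frac{1}{9} \approx 0.11111$)
$\left(M + I\right)^{2} = \left(-9 + \frac{1}{9}\right)^{2} = \left(- \frac{80}{9}\right)^{2} = \frac{6400}{81}$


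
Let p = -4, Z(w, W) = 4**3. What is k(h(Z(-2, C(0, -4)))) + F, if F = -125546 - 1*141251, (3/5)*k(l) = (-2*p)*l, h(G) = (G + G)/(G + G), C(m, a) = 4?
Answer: -800351/3 ≈ -2.6678e+5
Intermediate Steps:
Z(w, W) = 64
h(G) = 1 (h(G) = (2*G)/((2*G)) = (2*G)*(1/(2*G)) = 1)
k(l) = 40*l/3 (k(l) = 5*((-2*(-4))*l)/3 = 5*(8*l)/3 = 40*l/3)
F = -266797 (F = -125546 - 141251 = -266797)
k(h(Z(-2, C(0, -4)))) + F = (40/3)*1 - 266797 = 40/3 - 266797 = -800351/3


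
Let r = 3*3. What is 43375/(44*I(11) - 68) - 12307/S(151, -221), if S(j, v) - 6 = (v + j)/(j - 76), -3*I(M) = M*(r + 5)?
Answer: -16230405/6631 ≈ -2447.7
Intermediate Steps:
r = 9
I(M) = -14*M/3 (I(M) = -M*(9 + 5)/3 = -M*14/3 = -14*M/3)
S(j, v) = 6 + (j + v)/(-76 + j) (S(j, v) = 6 + (v + j)/(j - 76) = 6 + (j + v)/(-76 + j))
43375/(44*I(11) - 68) - 12307/S(151, -221) = 43375/(44*(-14/3*11) - 68) - 12307*(-76 + 151)/(-456 - 221 + 7*151) = 43375/(44*(-154/3) - 68) - 12307*75/(-456 - 221 + 1057) = 43375/(-6776/3 - 68) - 12307/((1/75)*380) = 43375/(-6980/3) - 12307/76/15 = 43375*(-3/6980) - 12307*15/76 = -26025/1396 - 184605/76 = -16230405/6631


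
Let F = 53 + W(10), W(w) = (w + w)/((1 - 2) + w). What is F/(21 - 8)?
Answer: 497/117 ≈ 4.2479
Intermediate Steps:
W(w) = 2*w/(-1 + w) (W(w) = (2*w)/(-1 + w) = 2*w/(-1 + w))
F = 497/9 (F = 53 + 2*10/(-1 + 10) = 53 + 2*10/9 = 53 + 2*10*(⅑) = 53 + 20/9 = 497/9 ≈ 55.222)
F/(21 - 8) = 497/(9*(21 - 8)) = (497/9)/13 = (497/9)*(1/13) = 497/117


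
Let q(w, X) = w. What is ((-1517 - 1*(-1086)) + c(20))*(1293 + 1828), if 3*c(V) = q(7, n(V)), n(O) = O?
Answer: -4013606/3 ≈ -1.3379e+6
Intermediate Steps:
c(V) = 7/3 (c(V) = (1/3)*7 = 7/3)
((-1517 - 1*(-1086)) + c(20))*(1293 + 1828) = ((-1517 - 1*(-1086)) + 7/3)*(1293 + 1828) = ((-1517 + 1086) + 7/3)*3121 = (-431 + 7/3)*3121 = -1286/3*3121 = -4013606/3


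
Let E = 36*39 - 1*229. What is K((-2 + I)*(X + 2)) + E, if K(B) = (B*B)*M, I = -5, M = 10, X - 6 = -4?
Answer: 9015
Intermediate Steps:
X = 2 (X = 6 - 4 = 2)
K(B) = 10*B**2 (K(B) = (B*B)*10 = B**2*10 = 10*B**2)
E = 1175 (E = 1404 - 229 = 1175)
K((-2 + I)*(X + 2)) + E = 10*((-2 - 5)*(2 + 2))**2 + 1175 = 10*(-7*4)**2 + 1175 = 10*(-28)**2 + 1175 = 10*784 + 1175 = 7840 + 1175 = 9015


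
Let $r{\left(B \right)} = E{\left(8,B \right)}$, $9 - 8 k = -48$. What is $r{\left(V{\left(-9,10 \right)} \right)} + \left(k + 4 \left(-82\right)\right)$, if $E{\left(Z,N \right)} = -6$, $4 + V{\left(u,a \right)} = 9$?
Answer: $- \frac{2615}{8} \approx -326.88$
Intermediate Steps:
$k = \frac{57}{8}$ ($k = \frac{9}{8} - -6 = \frac{9}{8} + 6 = \frac{57}{8} \approx 7.125$)
$V{\left(u,a \right)} = 5$ ($V{\left(u,a \right)} = -4 + 9 = 5$)
$r{\left(B \right)} = -6$
$r{\left(V{\left(-9,10 \right)} \right)} + \left(k + 4 \left(-82\right)\right) = -6 + \left(\frac{57}{8} + 4 \left(-82\right)\right) = -6 + \left(\frac{57}{8} - 328\right) = -6 - \frac{2567}{8} = - \frac{2615}{8}$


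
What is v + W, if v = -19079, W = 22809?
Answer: 3730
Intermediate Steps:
v + W = -19079 + 22809 = 3730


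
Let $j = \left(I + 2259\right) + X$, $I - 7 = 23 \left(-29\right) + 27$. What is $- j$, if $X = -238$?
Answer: $-1388$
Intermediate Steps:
$I = -633$ ($I = 7 + \left(23 \left(-29\right) + 27\right) = 7 + \left(-667 + 27\right) = 7 - 640 = -633$)
$j = 1388$ ($j = \left(-633 + 2259\right) - 238 = 1626 - 238 = 1388$)
$- j = \left(-1\right) 1388 = -1388$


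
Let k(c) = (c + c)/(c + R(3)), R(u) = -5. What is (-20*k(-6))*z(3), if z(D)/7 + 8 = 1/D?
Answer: 12880/11 ≈ 1170.9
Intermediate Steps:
k(c) = 2*c/(-5 + c) (k(c) = (c + c)/(c - 5) = (2*c)/(-5 + c) = 2*c/(-5 + c))
z(D) = -56 + 7/D
(-20*k(-6))*z(3) = (-40*(-6)/(-5 - 6))*(-56 + 7/3) = (-40*(-6)/(-11))*(-56 + 7*(⅓)) = (-40*(-6)*(-1)/11)*(-56 + 7/3) = -20*12/11*(-161/3) = -240/11*(-161/3) = 12880/11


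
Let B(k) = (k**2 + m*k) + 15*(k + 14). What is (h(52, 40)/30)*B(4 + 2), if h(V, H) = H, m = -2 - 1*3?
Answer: 408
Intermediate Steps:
m = -5 (m = -2 - 3 = -5)
B(k) = 210 + k**2 + 10*k (B(k) = (k**2 - 5*k) + 15*(k + 14) = (k**2 - 5*k) + 15*(14 + k) = (k**2 - 5*k) + (210 + 15*k) = 210 + k**2 + 10*k)
(h(52, 40)/30)*B(4 + 2) = (40/30)*(210 + (4 + 2)**2 + 10*(4 + 2)) = (40*(1/30))*(210 + 6**2 + 10*6) = 4*(210 + 36 + 60)/3 = (4/3)*306 = 408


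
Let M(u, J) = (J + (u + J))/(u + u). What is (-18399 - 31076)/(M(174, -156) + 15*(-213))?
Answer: 2869550/185333 ≈ 15.483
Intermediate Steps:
M(u, J) = (u + 2*J)/(2*u) (M(u, J) = (J + (J + u))/((2*u)) = (u + 2*J)*(1/(2*u)) = (u + 2*J)/(2*u))
(-18399 - 31076)/(M(174, -156) + 15*(-213)) = (-18399 - 31076)/((-156 + (½)*174)/174 + 15*(-213)) = -49475/((-156 + 87)/174 - 3195) = -49475/((1/174)*(-69) - 3195) = -49475/(-23/58 - 3195) = -49475/(-185333/58) = -49475*(-58/185333) = 2869550/185333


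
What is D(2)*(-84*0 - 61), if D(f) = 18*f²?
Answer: -4392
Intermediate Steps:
D(2)*(-84*0 - 61) = (18*2²)*(-84*0 - 61) = (18*4)*(-28*0 - 61) = 72*(0 - 61) = 72*(-61) = -4392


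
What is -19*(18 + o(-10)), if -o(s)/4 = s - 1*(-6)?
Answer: -646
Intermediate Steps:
o(s) = -24 - 4*s (o(s) = -4*(s - 1*(-6)) = -4*(s + 6) = -4*(6 + s) = -24 - 4*s)
-19*(18 + o(-10)) = -19*(18 + (-24 - 4*(-10))) = -19*(18 + (-24 + 40)) = -19*(18 + 16) = -19*34 = -646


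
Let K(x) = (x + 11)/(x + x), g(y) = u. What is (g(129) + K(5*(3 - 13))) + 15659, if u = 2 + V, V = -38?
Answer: 1562339/100 ≈ 15623.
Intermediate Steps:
u = -36 (u = 2 - 38 = -36)
g(y) = -36
K(x) = (11 + x)/(2*x) (K(x) = (11 + x)/((2*x)) = (11 + x)*(1/(2*x)) = (11 + x)/(2*x))
(g(129) + K(5*(3 - 13))) + 15659 = (-36 + (11 + 5*(3 - 13))/(2*((5*(3 - 13))))) + 15659 = (-36 + (11 + 5*(-10))/(2*((5*(-10))))) + 15659 = (-36 + (½)*(11 - 50)/(-50)) + 15659 = (-36 + (½)*(-1/50)*(-39)) + 15659 = (-36 + 39/100) + 15659 = -3561/100 + 15659 = 1562339/100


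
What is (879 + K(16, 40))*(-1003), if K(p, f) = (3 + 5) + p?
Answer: -905709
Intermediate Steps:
K(p, f) = 8 + p
(879 + K(16, 40))*(-1003) = (879 + (8 + 16))*(-1003) = (879 + 24)*(-1003) = 903*(-1003) = -905709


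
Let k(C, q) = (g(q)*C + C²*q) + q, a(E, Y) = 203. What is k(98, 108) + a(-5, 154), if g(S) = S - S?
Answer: 1037543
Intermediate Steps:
g(S) = 0
k(C, q) = q + q*C² (k(C, q) = (0*C + C²*q) + q = (0 + q*C²) + q = q*C² + q = q + q*C²)
k(98, 108) + a(-5, 154) = 108*(1 + 98²) + 203 = 108*(1 + 9604) + 203 = 108*9605 + 203 = 1037340 + 203 = 1037543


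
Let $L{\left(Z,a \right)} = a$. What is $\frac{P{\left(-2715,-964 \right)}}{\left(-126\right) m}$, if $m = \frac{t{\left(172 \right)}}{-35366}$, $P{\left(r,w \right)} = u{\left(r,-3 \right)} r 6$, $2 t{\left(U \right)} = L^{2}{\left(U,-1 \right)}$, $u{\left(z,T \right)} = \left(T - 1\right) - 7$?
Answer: $\frac{704137060}{7} \approx 1.0059 \cdot 10^{8}$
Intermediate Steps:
$u{\left(z,T \right)} = -8 + T$ ($u{\left(z,T \right)} = \left(-1 + T\right) - 7 = -8 + T$)
$t{\left(U \right)} = \frac{1}{2}$ ($t{\left(U \right)} = \frac{\left(-1\right)^{2}}{2} = \frac{1}{2} \cdot 1 = \frac{1}{2}$)
$P{\left(r,w \right)} = - 66 r$ ($P{\left(r,w \right)} = \left(-8 - 3\right) r 6 = - 11 r 6 = - 66 r$)
$m = - \frac{1}{70732}$ ($m = \frac{1}{2 \left(-35366\right)} = \frac{1}{2} \left(- \frac{1}{35366}\right) = - \frac{1}{70732} \approx -1.4138 \cdot 10^{-5}$)
$\frac{P{\left(-2715,-964 \right)}}{\left(-126\right) m} = \frac{\left(-66\right) \left(-2715\right)}{\left(-126\right) \left(- \frac{1}{70732}\right)} = \frac{179190}{\frac{63}{35366}} = 179190 \cdot \frac{35366}{63} = \frac{704137060}{7}$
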